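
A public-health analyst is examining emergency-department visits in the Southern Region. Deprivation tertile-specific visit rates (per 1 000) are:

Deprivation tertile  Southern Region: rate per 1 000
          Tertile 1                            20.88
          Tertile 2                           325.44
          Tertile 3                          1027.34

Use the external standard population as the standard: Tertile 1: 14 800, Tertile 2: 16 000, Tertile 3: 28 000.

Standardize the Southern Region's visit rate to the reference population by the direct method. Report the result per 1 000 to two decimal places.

583.02

Standard total = 58 800; weights = 0.2517, 0.2721, 0.4762.
Standardized rate: 0.2517×20.88 + 0.2721×325.44 + 0.4762×1027.34 = 583.0201 per 1 000.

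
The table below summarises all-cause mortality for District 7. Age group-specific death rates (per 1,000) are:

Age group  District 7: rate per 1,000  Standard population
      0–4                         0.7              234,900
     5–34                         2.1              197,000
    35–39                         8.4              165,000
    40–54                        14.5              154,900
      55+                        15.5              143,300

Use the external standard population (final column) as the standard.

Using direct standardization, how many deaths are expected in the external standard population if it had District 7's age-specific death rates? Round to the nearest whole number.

6431

Expected deaths = Σ (standard pop × age-specific rate ÷ 1,000)
= 234,900×0.7/1,000 + 197,000×2.1/1,000 + 165,000×8.4/1,000 + 154,900×14.5/1,000 + 143,300×15.5/1,000
= 164.43 + 413.70 + 1386.00 + 2246.05 + 2221.15 = 6431.33.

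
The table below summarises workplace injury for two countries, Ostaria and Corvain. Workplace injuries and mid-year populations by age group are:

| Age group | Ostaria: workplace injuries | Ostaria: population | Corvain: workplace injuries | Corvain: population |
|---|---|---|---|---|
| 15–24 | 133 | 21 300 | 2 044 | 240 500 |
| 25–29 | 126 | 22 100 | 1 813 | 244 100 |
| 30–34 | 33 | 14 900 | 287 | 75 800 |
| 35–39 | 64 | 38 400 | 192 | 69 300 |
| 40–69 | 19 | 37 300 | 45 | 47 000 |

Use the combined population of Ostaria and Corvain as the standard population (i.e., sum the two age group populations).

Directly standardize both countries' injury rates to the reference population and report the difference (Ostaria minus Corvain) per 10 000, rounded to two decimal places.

-16.64

Age-specific rates per 10 000 for Ostaria: 62.44, 57.01, 22.15, 16.67, 5.09.
For Corvain: 84.99, 74.27, 37.86, 27.71, 9.57.
Combined standard total = 810 700; weights = 0.3229, 0.3284, 0.1119, 0.1328, 0.1040.
Ostaria: 0.3229×62.44 + 0.3284×57.01 + 0.1119×22.15 + 0.1328×16.67 + 0.1040×5.09 = 44.1068 per 10 000.
Corvain: 0.3229×84.99 + 0.3284×74.27 + 0.1119×37.86 + 0.1328×27.71 + 0.1040×9.57 = 60.7461 per 10 000.
Difference = 44.1068 − 60.7461 = -16.6394.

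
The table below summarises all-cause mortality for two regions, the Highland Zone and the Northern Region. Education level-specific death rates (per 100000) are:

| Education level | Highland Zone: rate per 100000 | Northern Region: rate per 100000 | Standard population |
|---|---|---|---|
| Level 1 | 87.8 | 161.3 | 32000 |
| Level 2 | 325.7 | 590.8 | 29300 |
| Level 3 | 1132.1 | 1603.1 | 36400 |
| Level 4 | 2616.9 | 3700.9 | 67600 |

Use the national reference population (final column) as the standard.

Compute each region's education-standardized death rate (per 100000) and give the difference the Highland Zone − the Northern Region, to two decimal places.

-608.24

Standard total = 165300; weights = 0.1936, 0.1773, 0.2202, 0.4090.
The Highland Zone: 0.1936×87.8 + 0.1773×325.7 + 0.2202×1132.1 + 0.4090×2616.9 = 1394.2135 per 100000.
The Northern Region: 0.1936×161.3 + 0.1773×590.8 + 0.2202×1603.1 + 0.4090×3700.9 = 2002.4544 per 100000.
Difference = 1394.2135 − 2002.4544 = -608.2410.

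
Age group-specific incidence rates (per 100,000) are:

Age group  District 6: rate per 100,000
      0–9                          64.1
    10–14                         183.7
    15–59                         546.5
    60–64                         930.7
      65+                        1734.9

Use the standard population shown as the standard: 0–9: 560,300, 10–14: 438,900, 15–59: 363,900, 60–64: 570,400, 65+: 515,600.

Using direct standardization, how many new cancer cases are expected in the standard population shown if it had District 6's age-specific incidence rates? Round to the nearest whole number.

Expected new cancer cases = Σ (standard pop × age-specific rate ÷ 100,000)
= 560,300×64.1/100,000 + 438,900×183.7/100,000 + 363,900×546.5/100,000 + 570,400×930.7/100,000 + 515,600×1734.9/100,000
= 359.15 + 806.26 + 1988.71 + 5308.71 + 8945.14 = 17407.98.

17408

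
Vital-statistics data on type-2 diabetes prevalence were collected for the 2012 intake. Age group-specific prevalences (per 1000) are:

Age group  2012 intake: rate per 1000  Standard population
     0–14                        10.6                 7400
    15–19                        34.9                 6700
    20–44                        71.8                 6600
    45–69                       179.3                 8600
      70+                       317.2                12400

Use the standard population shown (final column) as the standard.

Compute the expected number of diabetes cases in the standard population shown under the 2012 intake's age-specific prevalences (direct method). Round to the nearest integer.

Expected diabetes cases = Σ (standard pop × age-specific rate ÷ 1000)
= 7400×10.6/1000 + 6700×34.9/1000 + 6600×71.8/1000 + 8600×179.3/1000 + 12400×317.2/1000
= 78.44 + 233.83 + 473.88 + 1541.98 + 3933.28 = 6261.41.

6261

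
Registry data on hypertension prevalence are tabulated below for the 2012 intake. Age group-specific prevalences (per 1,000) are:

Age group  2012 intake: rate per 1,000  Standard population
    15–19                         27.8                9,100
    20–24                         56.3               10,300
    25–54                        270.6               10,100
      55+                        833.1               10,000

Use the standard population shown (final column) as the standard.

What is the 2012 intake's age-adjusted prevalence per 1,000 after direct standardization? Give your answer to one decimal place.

301.2

Standard total = 39,500; weights = 0.2304, 0.2608, 0.2557, 0.2532.
Standardized rate: 0.2304×27.8 + 0.2608×56.3 + 0.2557×270.6 + 0.2532×833.1 = 301.1881 per 1,000.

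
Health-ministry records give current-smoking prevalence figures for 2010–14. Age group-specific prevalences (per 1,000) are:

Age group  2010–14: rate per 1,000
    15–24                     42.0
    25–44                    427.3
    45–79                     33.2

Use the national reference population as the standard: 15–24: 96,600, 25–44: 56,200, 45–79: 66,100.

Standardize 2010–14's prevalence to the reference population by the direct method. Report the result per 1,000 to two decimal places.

Standard total = 218,900; weights = 0.4413, 0.2567, 0.3020.
Standardized rate: 0.4413×42.0 + 0.2567×427.3 + 0.3020×33.2 = 138.2640 per 1,000.

138.26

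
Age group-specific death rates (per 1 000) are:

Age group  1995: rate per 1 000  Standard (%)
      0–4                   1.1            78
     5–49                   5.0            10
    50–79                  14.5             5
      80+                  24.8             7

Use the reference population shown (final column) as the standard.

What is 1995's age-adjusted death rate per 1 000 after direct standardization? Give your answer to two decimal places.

Standard weights: 0.78, 0.10, 0.05, 0.07.
Standardized rate: 0.7800×1.1 + 0.1000×5.0 + 0.0500×14.5 + 0.0700×24.8 = 3.8190 per 1 000.

3.82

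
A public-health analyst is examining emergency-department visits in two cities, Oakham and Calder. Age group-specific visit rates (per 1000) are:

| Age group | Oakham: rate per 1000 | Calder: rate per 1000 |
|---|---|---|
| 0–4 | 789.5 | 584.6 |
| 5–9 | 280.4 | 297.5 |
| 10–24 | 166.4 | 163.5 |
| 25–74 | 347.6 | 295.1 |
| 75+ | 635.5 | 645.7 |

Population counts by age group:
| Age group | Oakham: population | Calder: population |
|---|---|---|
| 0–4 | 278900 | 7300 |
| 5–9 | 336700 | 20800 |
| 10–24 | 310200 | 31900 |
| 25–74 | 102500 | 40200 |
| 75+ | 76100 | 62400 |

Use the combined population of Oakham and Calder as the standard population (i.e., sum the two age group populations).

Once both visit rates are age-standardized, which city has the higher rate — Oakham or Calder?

Combined standard total = 1267000; weights = 0.2259, 0.2822, 0.2700, 0.1126, 0.1093.
Oakham: 0.2259×789.5 + 0.2822×280.4 + 0.2700×166.4 + 0.1126×347.6 + 0.1093×635.5 = 411.0044 per 1000.
Calder: 0.2259×584.6 + 0.2822×297.5 + 0.2700×163.5 + 0.1126×295.1 + 0.1093×645.7 = 363.9640 per 1000.
The crude rates (407.65 vs 417.13) would put Calder higher, but that reflects its age composition; once standardized to a common age structure, Oakham has the higher underlying rate.

Oakham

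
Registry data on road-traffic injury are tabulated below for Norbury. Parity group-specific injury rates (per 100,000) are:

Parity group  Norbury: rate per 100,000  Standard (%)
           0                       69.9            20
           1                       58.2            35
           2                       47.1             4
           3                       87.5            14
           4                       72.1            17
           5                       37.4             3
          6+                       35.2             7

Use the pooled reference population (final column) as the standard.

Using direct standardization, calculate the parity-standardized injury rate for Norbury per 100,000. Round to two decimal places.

Standard weights: 0.20, 0.35, 0.04, 0.14, 0.17, 0.03, 0.07.
Standardized rate: 0.2000×69.9 + 0.3500×58.2 + 0.0400×47.1 + 0.1400×87.5 + 0.1700×72.1 + 0.0300×37.4 + 0.0700×35.2 = 64.3270 per 100,000.

64.33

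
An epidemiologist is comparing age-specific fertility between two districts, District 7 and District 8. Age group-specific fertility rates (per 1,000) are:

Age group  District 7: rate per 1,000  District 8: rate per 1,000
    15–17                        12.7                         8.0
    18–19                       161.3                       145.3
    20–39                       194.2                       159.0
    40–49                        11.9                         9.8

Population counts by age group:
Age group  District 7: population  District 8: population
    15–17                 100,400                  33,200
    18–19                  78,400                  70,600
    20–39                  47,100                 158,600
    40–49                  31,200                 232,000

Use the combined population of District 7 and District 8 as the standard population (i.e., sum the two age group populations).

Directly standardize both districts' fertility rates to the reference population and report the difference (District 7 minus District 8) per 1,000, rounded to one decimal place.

14.4

Combined standard total = 751,500; weights = 0.1778, 0.1983, 0.2737, 0.3502.
District 7: 0.1778×12.7 + 0.1983×161.3 + 0.2737×194.2 + 0.3502×11.9 = 91.5628 per 1,000.
District 8: 0.1778×8.0 + 0.1983×145.3 + 0.2737×159.0 + 0.3502×9.8 = 77.1845 per 1,000.
Difference = 91.5628 − 77.1845 = 14.3783.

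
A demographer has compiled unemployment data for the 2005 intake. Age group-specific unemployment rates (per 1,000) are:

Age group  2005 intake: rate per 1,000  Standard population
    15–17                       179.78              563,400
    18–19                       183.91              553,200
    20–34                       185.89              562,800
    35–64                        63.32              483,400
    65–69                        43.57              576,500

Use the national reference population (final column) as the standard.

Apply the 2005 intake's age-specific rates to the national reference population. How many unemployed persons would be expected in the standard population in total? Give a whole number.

363373

Expected unemployed persons = Σ (standard pop × age-specific rate ÷ 1,000)
= 563,400×179.78/1,000 + 553,200×183.91/1,000 + 562,800×185.89/1,000 + 483,400×63.32/1,000 + 576,500×43.57/1,000
= 101288.05 + 101739.01 + 104618.89 + 30608.89 + 25118.10 = 363372.95.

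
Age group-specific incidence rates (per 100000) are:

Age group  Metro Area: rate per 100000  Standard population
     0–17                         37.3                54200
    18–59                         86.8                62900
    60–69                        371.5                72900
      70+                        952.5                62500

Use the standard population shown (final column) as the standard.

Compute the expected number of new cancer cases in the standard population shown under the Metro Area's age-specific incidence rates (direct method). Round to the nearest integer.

941

Expected new cancer cases = Σ (standard pop × age-specific rate ÷ 100000)
= 54200×37.3/100000 + 62900×86.8/100000 + 72900×371.5/100000 + 62500×952.5/100000
= 20.22 + 54.60 + 270.82 + 595.31 = 940.95.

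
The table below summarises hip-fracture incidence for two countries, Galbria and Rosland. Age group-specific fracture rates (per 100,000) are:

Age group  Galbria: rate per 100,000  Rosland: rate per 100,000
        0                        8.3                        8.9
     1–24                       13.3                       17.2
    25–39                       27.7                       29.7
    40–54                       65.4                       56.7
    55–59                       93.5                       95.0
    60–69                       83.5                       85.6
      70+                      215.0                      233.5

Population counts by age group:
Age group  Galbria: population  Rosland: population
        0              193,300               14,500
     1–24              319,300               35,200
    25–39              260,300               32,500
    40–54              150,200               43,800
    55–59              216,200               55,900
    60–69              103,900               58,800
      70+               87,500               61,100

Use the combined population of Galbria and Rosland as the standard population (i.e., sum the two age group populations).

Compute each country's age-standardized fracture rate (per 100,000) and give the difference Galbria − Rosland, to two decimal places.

-2.39

Combined standard total = 1,632,500; weights = 0.1273, 0.2172, 0.1794, 0.1188, 0.1667, 0.0997, 0.0910.
Galbria: 0.1273×8.3 + 0.2172×13.3 + 0.1794×27.7 + 0.1188×65.4 + 0.1667×93.5 + 0.0997×83.5 + 0.0910×215.0 = 60.1614 per 100,000.
Rosland: 0.1273×8.9 + 0.2172×17.2 + 0.1794×29.7 + 0.1188×56.7 + 0.1667×95.0 + 0.0997×85.6 + 0.0910×233.5 = 62.5528 per 100,000.
Difference = 60.1614 − 62.5528 = -2.3914.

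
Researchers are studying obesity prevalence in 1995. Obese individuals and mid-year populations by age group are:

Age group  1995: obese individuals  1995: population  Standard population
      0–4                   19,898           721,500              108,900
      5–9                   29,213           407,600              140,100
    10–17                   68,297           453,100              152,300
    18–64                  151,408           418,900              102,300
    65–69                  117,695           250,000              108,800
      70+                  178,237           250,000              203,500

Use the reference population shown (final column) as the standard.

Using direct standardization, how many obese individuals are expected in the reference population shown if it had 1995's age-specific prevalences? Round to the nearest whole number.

Age-specific rates per 1,000 for 1995: 27.579, 71.671, 150.733, 361.442, 470.780, 712.948.
Expected obese individuals = Σ (standard pop × age-specific rate ÷ 1,000)
= 108,900×27.579/1,000 + 140,100×71.671/1,000 + 152,300×150.733/1,000 + 102,300×361.442/1,000 + 108,800×470.780/1,000 + 203,500×712.948/1,000
= 3003.32 + 10041.07 + 22956.59 + 36975.50 + 51220.86 + 145084.92 = 269282.27.

269282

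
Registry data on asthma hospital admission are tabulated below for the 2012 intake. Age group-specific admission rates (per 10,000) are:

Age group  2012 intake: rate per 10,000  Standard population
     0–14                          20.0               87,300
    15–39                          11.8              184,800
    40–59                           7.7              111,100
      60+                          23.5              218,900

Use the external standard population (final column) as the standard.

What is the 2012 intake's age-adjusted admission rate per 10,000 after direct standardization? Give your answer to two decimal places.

16.49

Standard total = 602,100; weights = 0.1450, 0.3069, 0.1845, 0.3636.
Standardized rate: 0.1450×20.0 + 0.3069×11.8 + 0.1845×7.7 + 0.3636×23.5 = 16.4861 per 10,000.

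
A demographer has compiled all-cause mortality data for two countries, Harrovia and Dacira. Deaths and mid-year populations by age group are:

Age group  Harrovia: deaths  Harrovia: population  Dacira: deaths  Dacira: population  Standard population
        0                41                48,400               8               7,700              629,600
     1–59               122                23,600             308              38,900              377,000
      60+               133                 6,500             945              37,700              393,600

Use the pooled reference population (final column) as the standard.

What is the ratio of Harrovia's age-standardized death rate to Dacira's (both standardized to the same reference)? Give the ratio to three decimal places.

Age-specific rates per 1,000 for Harrovia: 0.847, 5.169, 20.462.
For Dacira: 1.039, 7.918, 25.066.
Standard total = 1,400,200; weights = 0.4497, 0.2692, 0.2811.
Harrovia: 0.4497×0.847 + 0.2692×5.169 + 0.2811×20.462 = 7.5246 per 1,000.
Dacira: 0.4497×1.039 + 0.2692×7.918 + 0.2811×25.066 = 9.6452 per 1,000.
Ratio = 7.5246 ÷ 9.6452 = 0.78014.

0.780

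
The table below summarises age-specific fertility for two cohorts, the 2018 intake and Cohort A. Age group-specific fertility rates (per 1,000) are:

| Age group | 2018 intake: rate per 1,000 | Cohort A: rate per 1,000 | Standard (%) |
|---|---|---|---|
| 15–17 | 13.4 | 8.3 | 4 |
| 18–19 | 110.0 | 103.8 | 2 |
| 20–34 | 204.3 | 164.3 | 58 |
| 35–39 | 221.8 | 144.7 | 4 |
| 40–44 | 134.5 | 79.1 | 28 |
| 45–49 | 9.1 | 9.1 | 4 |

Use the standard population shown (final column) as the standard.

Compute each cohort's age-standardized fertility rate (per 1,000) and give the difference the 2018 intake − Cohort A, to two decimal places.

Standard weights: 0.04, 0.02, 0.58, 0.04, 0.28, 0.04.
The 2018 intake: 0.0400×13.4 + 0.0200×110.0 + 0.5800×204.3 + 0.0400×221.8 + 0.2800×134.5 + 0.0400×9.1 = 168.1260 per 1,000.
Cohort A: 0.0400×8.3 + 0.0200×103.8 + 0.5800×164.3 + 0.0400×144.7 + 0.2800×79.1 + 0.0400×9.1 = 126.0020 per 1,000.
Difference = 168.1260 − 126.0020 = 42.1240.

42.12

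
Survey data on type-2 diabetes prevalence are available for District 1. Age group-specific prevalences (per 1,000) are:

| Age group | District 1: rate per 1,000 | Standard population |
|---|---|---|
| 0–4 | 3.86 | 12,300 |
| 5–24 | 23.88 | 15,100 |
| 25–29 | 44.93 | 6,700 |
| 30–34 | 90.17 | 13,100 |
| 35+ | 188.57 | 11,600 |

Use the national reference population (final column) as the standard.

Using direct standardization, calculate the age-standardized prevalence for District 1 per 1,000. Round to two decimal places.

69.35

Standard total = 58,800; weights = 0.2092, 0.2568, 0.1139, 0.2228, 0.1973.
Standardized rate: 0.2092×3.86 + 0.2568×23.88 + 0.1139×44.93 + 0.2228×90.17 + 0.1973×188.57 = 69.3493 per 1,000.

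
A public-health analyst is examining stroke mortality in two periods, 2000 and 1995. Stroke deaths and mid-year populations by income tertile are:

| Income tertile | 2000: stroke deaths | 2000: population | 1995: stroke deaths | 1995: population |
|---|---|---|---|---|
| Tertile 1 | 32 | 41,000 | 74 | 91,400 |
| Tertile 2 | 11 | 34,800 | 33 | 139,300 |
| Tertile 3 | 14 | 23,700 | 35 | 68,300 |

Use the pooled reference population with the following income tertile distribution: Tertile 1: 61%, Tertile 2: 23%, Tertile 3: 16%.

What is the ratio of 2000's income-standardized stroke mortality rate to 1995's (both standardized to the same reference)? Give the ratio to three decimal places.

Income-specific rates per 100,000 for 2000: 78.05, 31.61, 59.07.
For 1995: 80.96, 23.69, 51.24.
Standard weights: 0.61, 0.23, 0.16.
2000: 0.6100×78.05 + 0.2300×31.61 + 0.1600×59.07 = 64.3313 per 100,000.
1995: 0.6100×80.96 + 0.2300×23.69 + 0.1600×51.24 = 63.0351 per 100,000.
Ratio = 64.3313 ÷ 63.0351 = 1.02056.

1.021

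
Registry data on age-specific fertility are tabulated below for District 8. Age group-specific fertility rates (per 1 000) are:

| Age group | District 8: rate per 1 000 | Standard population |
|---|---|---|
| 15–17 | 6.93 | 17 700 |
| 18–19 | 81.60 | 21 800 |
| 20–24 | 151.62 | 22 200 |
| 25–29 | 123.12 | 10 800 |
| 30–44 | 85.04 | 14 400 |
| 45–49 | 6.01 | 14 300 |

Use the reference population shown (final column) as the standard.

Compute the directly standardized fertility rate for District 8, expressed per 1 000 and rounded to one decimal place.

Standard total = 101 200; weights = 0.1749, 0.2154, 0.2194, 0.1067, 0.1423, 0.1413.
Standardized rate: 0.1749×6.93 + 0.2154×81.60 + 0.2194×151.62 + 0.1067×123.12 + 0.1423×85.04 + 0.1413×6.01 = 78.1395 per 1 000.

78.1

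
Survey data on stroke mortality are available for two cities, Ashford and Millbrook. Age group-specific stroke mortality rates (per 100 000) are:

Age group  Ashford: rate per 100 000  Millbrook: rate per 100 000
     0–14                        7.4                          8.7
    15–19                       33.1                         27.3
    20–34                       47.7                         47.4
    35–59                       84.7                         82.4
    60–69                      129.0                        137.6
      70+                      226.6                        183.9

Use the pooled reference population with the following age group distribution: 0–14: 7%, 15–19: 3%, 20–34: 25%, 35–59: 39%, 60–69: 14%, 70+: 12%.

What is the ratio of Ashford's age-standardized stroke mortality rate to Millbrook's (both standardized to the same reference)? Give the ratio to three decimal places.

Standard weights: 0.07, 0.03, 0.25, 0.39, 0.14, 0.12.
Ashford: 0.0700×7.4 + 0.0300×33.1 + 0.2500×47.7 + 0.3900×84.7 + 0.1400×129.0 + 0.1200×226.6 = 91.7210 per 100 000.
Millbrook: 0.0700×8.7 + 0.0300×27.3 + 0.2500×47.4 + 0.3900×82.4 + 0.1400×137.6 + 0.1200×183.9 = 86.7460 per 100 000.
Ratio = 91.7210 ÷ 86.7460 = 1.05735.

1.057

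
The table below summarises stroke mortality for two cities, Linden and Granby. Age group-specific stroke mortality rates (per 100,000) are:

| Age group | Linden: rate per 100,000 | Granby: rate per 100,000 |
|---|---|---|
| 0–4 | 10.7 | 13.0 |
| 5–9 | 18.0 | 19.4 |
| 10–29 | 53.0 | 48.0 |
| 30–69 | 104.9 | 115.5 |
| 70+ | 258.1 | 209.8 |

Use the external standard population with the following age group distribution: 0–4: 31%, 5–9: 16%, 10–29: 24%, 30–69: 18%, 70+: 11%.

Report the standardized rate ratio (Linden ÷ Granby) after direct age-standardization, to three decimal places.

Standard weights: 0.31, 0.16, 0.24, 0.18, 0.11.
Linden: 0.3100×10.7 + 0.1600×18.0 + 0.2400×53.0 + 0.1800×104.9 + 0.1100×258.1 = 66.1900 per 100,000.
Granby: 0.3100×13.0 + 0.1600×19.4 + 0.2400×48.0 + 0.1800×115.5 + 0.1100×209.8 = 62.5220 per 100,000.
Ratio = 66.1900 ÷ 62.5220 = 1.05867.

1.059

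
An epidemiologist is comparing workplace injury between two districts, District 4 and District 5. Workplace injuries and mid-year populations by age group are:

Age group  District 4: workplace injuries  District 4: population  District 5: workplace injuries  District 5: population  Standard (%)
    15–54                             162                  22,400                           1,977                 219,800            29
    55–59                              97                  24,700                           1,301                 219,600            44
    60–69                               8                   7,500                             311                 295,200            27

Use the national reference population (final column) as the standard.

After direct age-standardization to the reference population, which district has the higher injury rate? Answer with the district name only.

Age-specific rates per 10,000 for District 4: 72.32, 39.27, 10.67.
For District 5: 89.95, 59.24, 10.54.
Standard weights: 0.29, 0.44, 0.27.
District 4: 0.2900×72.32 + 0.4400×39.27 + 0.2700×10.67 = 41.1326 per 10,000.
District 5: 0.2900×89.95 + 0.4400×59.24 + 0.2700×10.54 = 54.9961 per 10,000.
The crude rates (48.90 vs 48.86) would put District 4 higher, but that reflects its age composition; once standardized to a common age structure, District 5 has the higher underlying rate.

District 5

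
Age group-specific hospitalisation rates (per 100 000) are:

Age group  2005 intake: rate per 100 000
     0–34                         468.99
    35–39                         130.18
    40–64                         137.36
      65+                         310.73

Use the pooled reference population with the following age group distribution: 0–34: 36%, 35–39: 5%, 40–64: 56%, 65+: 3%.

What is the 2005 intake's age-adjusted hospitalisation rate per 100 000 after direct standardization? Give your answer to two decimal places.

Standard weights: 0.36, 0.05, 0.56, 0.03.
Standardized rate: 0.3600×468.99 + 0.0500×130.18 + 0.5600×137.36 + 0.0300×310.73 = 261.5889 per 100 000.

261.59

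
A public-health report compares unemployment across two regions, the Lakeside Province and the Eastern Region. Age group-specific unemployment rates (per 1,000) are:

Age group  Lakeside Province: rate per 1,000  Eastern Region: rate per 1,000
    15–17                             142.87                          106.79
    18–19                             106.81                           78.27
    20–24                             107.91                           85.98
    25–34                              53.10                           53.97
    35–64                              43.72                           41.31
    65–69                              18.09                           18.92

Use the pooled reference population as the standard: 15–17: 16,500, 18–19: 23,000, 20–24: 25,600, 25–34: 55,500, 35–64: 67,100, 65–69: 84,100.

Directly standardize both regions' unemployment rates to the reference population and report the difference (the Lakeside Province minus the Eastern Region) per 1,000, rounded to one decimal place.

Standard total = 271,800; weights = 0.0607, 0.0846, 0.0942, 0.2042, 0.2469, 0.3094.
The Lakeside Province: 0.0607×142.87 + 0.0846×106.81 + 0.0942×107.91 + 0.2042×53.10 + 0.2469×43.72 + 0.3094×18.09 = 55.1086 per 1,000.
The Eastern Region: 0.0607×106.79 + 0.0846×78.27 + 0.0942×85.98 + 0.2042×53.97 + 0.2469×41.31 + 0.3094×18.92 = 48.2772 per 1,000.
Difference = 55.1086 − 48.2772 = 6.8314.

6.8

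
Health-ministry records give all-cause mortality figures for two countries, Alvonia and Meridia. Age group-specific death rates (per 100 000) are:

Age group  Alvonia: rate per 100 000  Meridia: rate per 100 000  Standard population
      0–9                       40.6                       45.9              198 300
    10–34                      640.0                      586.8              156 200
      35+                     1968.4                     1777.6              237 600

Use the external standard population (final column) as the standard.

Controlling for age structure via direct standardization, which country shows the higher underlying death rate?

Alvonia

Standard total = 592 100; weights = 0.3349, 0.2638, 0.4013.
Alvonia: 0.3349×40.6 + 0.2638×640.0 + 0.4013×1968.4 = 972.3202 per 100 000.
Meridia: 0.3349×45.9 + 0.2638×586.8 + 0.4013×1777.6 = 883.4958 per 100 000.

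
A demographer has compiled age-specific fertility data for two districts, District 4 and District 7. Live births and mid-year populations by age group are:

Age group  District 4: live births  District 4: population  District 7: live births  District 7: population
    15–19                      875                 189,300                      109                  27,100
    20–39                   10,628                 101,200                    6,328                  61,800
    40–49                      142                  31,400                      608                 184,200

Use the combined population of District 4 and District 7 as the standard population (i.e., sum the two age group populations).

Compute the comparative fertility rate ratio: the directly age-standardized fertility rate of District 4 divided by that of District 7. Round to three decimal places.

1.045

Age-specific rates per 1,000 for District 4: 4.622, 105.020, 4.522.
For District 7: 4.022, 102.395, 3.301.
Combined standard total = 595,000; weights = 0.3637, 0.2739, 0.3624.
District 4: 0.3637×4.622 + 0.2739×105.020 + 0.3624×4.522 = 32.0899 per 1,000.
District 7: 0.3637×4.022 + 0.2739×102.395 + 0.3624×3.301 = 30.7099 per 1,000.
Ratio = 32.0899 ÷ 30.7099 = 1.04494.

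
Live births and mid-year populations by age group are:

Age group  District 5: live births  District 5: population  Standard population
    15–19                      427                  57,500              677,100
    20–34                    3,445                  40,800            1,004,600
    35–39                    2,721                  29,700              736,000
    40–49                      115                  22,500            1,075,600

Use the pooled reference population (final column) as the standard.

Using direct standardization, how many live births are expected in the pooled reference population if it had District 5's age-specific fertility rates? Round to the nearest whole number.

162780

Age-specific rates per 1,000 for District 5: 7.426, 84.436, 91.616, 5.111.
Expected live births = Σ (standard pop × age-specific rate ÷ 1,000)
= 677,100×7.426/1,000 + 1,004,600×84.436/1,000 + 736,000×91.616/1,000 + 1,075,600×5.111/1,000
= 5028.20 + 84824.68 + 67429.49 + 5497.51 = 162779.89.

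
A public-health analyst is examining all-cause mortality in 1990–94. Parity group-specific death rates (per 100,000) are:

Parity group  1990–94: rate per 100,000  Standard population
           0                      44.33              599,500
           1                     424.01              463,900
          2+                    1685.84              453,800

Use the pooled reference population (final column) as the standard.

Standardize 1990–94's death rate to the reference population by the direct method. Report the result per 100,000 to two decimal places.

651.40

Standard total = 1,517,200; weights = 0.3951, 0.3058, 0.2991.
Standardized rate: 0.3951×44.33 + 0.3058×424.01 + 0.2991×1685.84 = 651.4028 per 100,000.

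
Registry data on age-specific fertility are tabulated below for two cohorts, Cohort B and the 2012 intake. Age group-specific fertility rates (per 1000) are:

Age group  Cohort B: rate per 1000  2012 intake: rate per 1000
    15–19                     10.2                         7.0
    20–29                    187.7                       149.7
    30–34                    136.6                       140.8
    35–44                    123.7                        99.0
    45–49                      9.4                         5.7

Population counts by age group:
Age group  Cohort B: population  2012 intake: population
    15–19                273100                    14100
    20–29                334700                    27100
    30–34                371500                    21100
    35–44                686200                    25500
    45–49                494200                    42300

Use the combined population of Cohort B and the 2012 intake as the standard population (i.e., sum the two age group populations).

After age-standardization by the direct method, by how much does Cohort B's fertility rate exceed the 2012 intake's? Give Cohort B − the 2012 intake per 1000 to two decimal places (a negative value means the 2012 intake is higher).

14.23

Combined standard total = 2289800; weights = 0.1254, 0.1580, 0.1715, 0.3108, 0.2343.
Cohort B: 0.1254×10.2 + 0.1580×187.7 + 0.1715×136.6 + 0.3108×123.7 + 0.2343×9.4 = 95.0078 per 1000.
The 2012 intake: 0.1254×7.0 + 0.1580×149.7 + 0.1715×140.8 + 0.3108×99.0 + 0.2343×5.7 = 80.7784 per 1000.
Difference = 95.0078 − 80.7784 = 14.2294.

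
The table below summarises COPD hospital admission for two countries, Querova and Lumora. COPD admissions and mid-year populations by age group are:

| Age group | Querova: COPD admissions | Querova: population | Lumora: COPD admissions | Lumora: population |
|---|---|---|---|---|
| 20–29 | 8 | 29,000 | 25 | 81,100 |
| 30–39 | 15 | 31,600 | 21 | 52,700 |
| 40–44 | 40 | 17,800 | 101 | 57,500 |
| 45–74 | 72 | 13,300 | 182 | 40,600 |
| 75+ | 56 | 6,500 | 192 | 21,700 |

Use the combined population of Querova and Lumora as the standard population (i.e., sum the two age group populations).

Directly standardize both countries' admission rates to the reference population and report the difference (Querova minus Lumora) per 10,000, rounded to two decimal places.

2.37

Age-specific rates per 10,000 for Querova: 2.76, 4.75, 22.47, 54.14, 86.15.
For Lumora: 3.08, 3.98, 17.57, 44.83, 88.48.
Combined standard total = 351,800; weights = 0.3130, 0.2396, 0.2140, 0.1532, 0.0802.
Querova: 0.3130×2.76 + 0.2396×4.75 + 0.2140×22.47 + 0.1532×54.14 + 0.0802×86.15 = 22.0109 per 10,000.
Lumora: 0.3130×3.08 + 0.2396×3.98 + 0.2140×17.57 + 0.1532×44.83 + 0.0802×88.48 = 19.6398 per 10,000.
Difference = 22.0109 − 19.6398 = 2.3711.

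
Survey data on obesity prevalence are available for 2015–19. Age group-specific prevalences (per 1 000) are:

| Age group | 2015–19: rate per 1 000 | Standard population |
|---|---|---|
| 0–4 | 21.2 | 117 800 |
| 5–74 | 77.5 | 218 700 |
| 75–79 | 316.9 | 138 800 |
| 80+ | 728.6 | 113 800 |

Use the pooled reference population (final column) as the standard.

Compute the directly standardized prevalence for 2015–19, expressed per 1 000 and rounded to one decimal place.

248.4

Standard total = 589 100; weights = 0.2000, 0.3712, 0.2356, 0.1932.
Standardized rate: 0.2000×21.2 + 0.3712×77.5 + 0.2356×316.9 + 0.1932×728.6 = 248.4247 per 1 000.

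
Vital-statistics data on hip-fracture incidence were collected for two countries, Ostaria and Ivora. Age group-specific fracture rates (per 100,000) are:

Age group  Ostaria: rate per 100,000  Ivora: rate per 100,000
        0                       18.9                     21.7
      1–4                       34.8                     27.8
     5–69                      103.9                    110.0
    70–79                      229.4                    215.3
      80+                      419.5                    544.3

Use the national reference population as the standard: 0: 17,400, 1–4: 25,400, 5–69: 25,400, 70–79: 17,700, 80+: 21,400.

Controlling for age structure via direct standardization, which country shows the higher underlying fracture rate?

Ivora

Standard total = 107,300; weights = 0.1622, 0.2367, 0.2367, 0.1650, 0.1994.
Ostaria: 0.1622×18.9 + 0.2367×34.8 + 0.2367×103.9 + 0.1650×229.4 + 0.1994×419.5 = 157.4047 per 100,000.
Ivora: 0.1622×21.7 + 0.2367×27.8 + 0.2367×110.0 + 0.1650×215.3 + 0.1994×544.3 = 180.2100 per 100,000.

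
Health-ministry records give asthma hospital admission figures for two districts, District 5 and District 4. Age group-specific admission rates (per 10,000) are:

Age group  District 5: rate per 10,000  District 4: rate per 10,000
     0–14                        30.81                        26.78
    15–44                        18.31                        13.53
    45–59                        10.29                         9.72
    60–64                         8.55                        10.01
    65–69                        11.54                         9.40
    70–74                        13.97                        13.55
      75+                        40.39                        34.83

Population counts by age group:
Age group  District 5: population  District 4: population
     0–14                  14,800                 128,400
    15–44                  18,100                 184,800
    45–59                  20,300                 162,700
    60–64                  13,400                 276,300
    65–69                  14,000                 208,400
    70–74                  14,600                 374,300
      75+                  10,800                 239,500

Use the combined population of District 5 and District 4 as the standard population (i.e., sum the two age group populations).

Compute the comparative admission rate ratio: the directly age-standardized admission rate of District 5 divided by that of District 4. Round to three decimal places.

Combined standard total = 1,680,400; weights = 0.0852, 0.1207, 0.1089, 0.1724, 0.1323, 0.2314, 0.1490.
District 5: 0.0852×30.81 + 0.1207×18.31 + 0.1089×10.29 + 0.1724×8.55 + 0.1323×11.54 + 0.2314×13.97 + 0.1490×40.39 = 18.2077 per 10,000.
District 4: 0.0852×26.78 + 0.1207×13.53 + 0.1089×9.72 + 0.1724×10.01 + 0.1323×9.40 + 0.2314×13.55 + 0.1490×34.83 = 16.2681 per 10,000.
Ratio = 18.2077 ÷ 16.2681 = 1.11923.

1.119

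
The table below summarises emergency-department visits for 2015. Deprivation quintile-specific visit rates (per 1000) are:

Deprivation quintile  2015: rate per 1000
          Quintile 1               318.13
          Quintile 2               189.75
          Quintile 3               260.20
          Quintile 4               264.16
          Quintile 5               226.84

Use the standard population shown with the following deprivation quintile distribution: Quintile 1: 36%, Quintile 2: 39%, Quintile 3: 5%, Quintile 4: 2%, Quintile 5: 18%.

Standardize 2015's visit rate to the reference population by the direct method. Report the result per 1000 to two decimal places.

247.65

Standard weights: 0.36, 0.39, 0.05, 0.02, 0.18.
Standardized rate: 0.3600×318.13 + 0.3900×189.75 + 0.0500×260.20 + 0.0200×264.16 + 0.1800×226.84 = 247.6537 per 1000.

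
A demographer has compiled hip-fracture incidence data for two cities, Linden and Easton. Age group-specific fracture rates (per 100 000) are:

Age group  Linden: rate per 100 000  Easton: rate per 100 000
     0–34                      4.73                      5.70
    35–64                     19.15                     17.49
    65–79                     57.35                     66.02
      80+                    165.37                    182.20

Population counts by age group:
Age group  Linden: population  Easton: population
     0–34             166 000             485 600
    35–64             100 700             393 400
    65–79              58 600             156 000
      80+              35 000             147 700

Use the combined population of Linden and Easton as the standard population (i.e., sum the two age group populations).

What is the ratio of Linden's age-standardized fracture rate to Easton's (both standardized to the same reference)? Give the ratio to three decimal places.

Combined standard total = 1 543 000; weights = 0.4223, 0.3202, 0.1391, 0.1184.
Linden: 0.4223×4.73 + 0.3202×19.15 + 0.1391×57.35 + 0.1184×165.37 = 35.6866 per 100 000.
Easton: 0.4223×5.70 + 0.3202×17.49 + 0.1391×66.02 + 0.1184×182.20 = 38.7633 per 100 000.
Ratio = 35.6866 ÷ 38.7633 = 0.92063.

0.921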